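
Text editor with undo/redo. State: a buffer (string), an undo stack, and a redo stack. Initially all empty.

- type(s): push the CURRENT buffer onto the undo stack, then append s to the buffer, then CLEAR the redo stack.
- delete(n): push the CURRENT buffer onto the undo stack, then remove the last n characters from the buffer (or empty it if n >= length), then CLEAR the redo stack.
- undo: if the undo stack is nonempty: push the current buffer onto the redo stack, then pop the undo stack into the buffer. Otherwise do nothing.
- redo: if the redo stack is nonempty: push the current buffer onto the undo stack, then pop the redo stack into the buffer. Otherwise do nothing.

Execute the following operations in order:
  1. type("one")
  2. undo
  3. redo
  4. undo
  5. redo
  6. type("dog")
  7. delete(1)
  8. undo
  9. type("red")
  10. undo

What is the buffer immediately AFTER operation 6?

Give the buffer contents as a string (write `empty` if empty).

Answer: onedog

Derivation:
After op 1 (type): buf='one' undo_depth=1 redo_depth=0
After op 2 (undo): buf='(empty)' undo_depth=0 redo_depth=1
After op 3 (redo): buf='one' undo_depth=1 redo_depth=0
After op 4 (undo): buf='(empty)' undo_depth=0 redo_depth=1
After op 5 (redo): buf='one' undo_depth=1 redo_depth=0
After op 6 (type): buf='onedog' undo_depth=2 redo_depth=0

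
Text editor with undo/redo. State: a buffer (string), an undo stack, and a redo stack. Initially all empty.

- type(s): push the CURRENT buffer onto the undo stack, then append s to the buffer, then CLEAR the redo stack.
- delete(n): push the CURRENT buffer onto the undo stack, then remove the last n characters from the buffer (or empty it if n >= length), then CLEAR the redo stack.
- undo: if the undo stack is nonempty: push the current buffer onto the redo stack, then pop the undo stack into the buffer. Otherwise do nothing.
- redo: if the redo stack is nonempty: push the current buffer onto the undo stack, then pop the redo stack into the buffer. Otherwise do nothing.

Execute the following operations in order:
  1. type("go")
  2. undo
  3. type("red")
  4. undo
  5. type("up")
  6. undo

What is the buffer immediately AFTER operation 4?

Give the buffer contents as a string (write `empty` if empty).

After op 1 (type): buf='go' undo_depth=1 redo_depth=0
After op 2 (undo): buf='(empty)' undo_depth=0 redo_depth=1
After op 3 (type): buf='red' undo_depth=1 redo_depth=0
After op 4 (undo): buf='(empty)' undo_depth=0 redo_depth=1

Answer: empty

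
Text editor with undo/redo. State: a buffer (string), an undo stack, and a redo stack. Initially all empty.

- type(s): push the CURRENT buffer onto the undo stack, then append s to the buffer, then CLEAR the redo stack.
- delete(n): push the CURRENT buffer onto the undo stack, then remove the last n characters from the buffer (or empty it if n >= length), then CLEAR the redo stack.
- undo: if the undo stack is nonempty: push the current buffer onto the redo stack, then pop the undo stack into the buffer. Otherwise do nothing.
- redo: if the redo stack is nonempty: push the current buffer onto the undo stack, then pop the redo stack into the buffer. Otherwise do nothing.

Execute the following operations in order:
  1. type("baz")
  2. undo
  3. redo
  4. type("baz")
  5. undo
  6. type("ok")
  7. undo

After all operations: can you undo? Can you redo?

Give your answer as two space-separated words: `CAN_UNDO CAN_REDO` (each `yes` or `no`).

After op 1 (type): buf='baz' undo_depth=1 redo_depth=0
After op 2 (undo): buf='(empty)' undo_depth=0 redo_depth=1
After op 3 (redo): buf='baz' undo_depth=1 redo_depth=0
After op 4 (type): buf='bazbaz' undo_depth=2 redo_depth=0
After op 5 (undo): buf='baz' undo_depth=1 redo_depth=1
After op 6 (type): buf='bazok' undo_depth=2 redo_depth=0
After op 7 (undo): buf='baz' undo_depth=1 redo_depth=1

Answer: yes yes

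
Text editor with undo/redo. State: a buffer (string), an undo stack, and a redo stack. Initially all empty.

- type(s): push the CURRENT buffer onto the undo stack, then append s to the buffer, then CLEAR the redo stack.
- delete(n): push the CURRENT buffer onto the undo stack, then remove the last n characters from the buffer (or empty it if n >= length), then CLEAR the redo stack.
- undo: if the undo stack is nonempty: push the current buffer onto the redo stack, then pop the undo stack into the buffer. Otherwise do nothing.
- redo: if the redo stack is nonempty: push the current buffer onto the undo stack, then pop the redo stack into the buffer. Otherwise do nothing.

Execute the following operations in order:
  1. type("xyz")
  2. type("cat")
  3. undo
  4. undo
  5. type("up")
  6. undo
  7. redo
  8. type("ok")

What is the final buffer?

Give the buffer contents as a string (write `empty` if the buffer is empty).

After op 1 (type): buf='xyz' undo_depth=1 redo_depth=0
After op 2 (type): buf='xyzcat' undo_depth=2 redo_depth=0
After op 3 (undo): buf='xyz' undo_depth=1 redo_depth=1
After op 4 (undo): buf='(empty)' undo_depth=0 redo_depth=2
After op 5 (type): buf='up' undo_depth=1 redo_depth=0
After op 6 (undo): buf='(empty)' undo_depth=0 redo_depth=1
After op 7 (redo): buf='up' undo_depth=1 redo_depth=0
After op 8 (type): buf='upok' undo_depth=2 redo_depth=0

Answer: upok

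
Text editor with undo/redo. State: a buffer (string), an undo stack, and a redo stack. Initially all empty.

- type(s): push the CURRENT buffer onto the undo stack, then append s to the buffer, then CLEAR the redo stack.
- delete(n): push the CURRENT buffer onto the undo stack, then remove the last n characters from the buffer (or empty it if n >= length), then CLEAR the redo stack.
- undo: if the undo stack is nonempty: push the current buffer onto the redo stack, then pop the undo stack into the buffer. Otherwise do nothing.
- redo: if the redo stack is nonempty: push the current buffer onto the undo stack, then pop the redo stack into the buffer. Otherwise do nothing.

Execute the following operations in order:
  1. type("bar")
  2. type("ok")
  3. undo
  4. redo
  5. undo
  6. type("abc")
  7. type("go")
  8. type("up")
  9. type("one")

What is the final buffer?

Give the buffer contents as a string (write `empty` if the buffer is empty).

Answer: barabcgoupone

Derivation:
After op 1 (type): buf='bar' undo_depth=1 redo_depth=0
After op 2 (type): buf='barok' undo_depth=2 redo_depth=0
After op 3 (undo): buf='bar' undo_depth=1 redo_depth=1
After op 4 (redo): buf='barok' undo_depth=2 redo_depth=0
After op 5 (undo): buf='bar' undo_depth=1 redo_depth=1
After op 6 (type): buf='barabc' undo_depth=2 redo_depth=0
After op 7 (type): buf='barabcgo' undo_depth=3 redo_depth=0
After op 8 (type): buf='barabcgoup' undo_depth=4 redo_depth=0
After op 9 (type): buf='barabcgoupone' undo_depth=5 redo_depth=0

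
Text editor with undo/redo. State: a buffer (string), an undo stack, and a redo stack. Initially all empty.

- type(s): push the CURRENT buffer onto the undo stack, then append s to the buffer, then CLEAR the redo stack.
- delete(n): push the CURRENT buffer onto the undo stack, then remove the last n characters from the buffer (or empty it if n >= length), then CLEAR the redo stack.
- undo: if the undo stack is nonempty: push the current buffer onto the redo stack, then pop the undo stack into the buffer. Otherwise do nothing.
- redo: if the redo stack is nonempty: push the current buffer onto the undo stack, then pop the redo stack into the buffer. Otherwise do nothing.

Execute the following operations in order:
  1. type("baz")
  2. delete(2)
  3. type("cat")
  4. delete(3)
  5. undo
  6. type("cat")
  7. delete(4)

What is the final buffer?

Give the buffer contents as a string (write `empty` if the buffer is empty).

Answer: bca

Derivation:
After op 1 (type): buf='baz' undo_depth=1 redo_depth=0
After op 2 (delete): buf='b' undo_depth=2 redo_depth=0
After op 3 (type): buf='bcat' undo_depth=3 redo_depth=0
After op 4 (delete): buf='b' undo_depth=4 redo_depth=0
After op 5 (undo): buf='bcat' undo_depth=3 redo_depth=1
After op 6 (type): buf='bcatcat' undo_depth=4 redo_depth=0
After op 7 (delete): buf='bca' undo_depth=5 redo_depth=0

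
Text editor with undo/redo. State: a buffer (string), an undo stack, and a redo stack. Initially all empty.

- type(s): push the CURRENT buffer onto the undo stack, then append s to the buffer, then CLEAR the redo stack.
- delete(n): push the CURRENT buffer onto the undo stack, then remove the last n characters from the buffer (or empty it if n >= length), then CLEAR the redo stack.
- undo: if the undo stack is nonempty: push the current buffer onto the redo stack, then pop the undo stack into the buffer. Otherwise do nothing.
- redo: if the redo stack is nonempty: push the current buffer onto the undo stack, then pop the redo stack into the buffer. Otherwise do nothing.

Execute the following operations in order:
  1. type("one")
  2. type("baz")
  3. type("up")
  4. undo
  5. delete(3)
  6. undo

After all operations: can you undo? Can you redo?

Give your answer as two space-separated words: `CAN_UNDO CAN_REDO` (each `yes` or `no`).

Answer: yes yes

Derivation:
After op 1 (type): buf='one' undo_depth=1 redo_depth=0
After op 2 (type): buf='onebaz' undo_depth=2 redo_depth=0
After op 3 (type): buf='onebazup' undo_depth=3 redo_depth=0
After op 4 (undo): buf='onebaz' undo_depth=2 redo_depth=1
After op 5 (delete): buf='one' undo_depth=3 redo_depth=0
After op 6 (undo): buf='onebaz' undo_depth=2 redo_depth=1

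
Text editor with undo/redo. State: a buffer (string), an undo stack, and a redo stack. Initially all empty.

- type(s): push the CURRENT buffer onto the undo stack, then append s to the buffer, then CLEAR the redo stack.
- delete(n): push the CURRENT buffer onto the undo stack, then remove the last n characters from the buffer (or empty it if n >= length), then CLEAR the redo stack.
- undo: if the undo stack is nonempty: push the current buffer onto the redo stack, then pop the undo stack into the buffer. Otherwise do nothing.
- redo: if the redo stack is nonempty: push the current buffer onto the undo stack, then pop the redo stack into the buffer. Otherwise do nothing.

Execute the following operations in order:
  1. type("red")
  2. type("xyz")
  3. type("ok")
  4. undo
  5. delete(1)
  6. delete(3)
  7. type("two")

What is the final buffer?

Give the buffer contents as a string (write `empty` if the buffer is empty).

After op 1 (type): buf='red' undo_depth=1 redo_depth=0
After op 2 (type): buf='redxyz' undo_depth=2 redo_depth=0
After op 3 (type): buf='redxyzok' undo_depth=3 redo_depth=0
After op 4 (undo): buf='redxyz' undo_depth=2 redo_depth=1
After op 5 (delete): buf='redxy' undo_depth=3 redo_depth=0
After op 6 (delete): buf='re' undo_depth=4 redo_depth=0
After op 7 (type): buf='retwo' undo_depth=5 redo_depth=0

Answer: retwo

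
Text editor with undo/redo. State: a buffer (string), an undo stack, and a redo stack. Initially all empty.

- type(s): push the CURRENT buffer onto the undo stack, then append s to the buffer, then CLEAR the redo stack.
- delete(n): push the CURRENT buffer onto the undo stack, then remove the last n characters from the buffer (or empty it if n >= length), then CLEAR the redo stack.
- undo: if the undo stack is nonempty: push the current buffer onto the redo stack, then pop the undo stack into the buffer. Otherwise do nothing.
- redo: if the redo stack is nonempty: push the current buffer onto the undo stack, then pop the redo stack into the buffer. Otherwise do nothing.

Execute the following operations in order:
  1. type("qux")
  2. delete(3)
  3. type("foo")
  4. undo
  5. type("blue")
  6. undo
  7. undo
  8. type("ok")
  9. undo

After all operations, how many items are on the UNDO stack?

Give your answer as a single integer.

Answer: 1

Derivation:
After op 1 (type): buf='qux' undo_depth=1 redo_depth=0
After op 2 (delete): buf='(empty)' undo_depth=2 redo_depth=0
After op 3 (type): buf='foo' undo_depth=3 redo_depth=0
After op 4 (undo): buf='(empty)' undo_depth=2 redo_depth=1
After op 5 (type): buf='blue' undo_depth=3 redo_depth=0
After op 6 (undo): buf='(empty)' undo_depth=2 redo_depth=1
After op 7 (undo): buf='qux' undo_depth=1 redo_depth=2
After op 8 (type): buf='quxok' undo_depth=2 redo_depth=0
After op 9 (undo): buf='qux' undo_depth=1 redo_depth=1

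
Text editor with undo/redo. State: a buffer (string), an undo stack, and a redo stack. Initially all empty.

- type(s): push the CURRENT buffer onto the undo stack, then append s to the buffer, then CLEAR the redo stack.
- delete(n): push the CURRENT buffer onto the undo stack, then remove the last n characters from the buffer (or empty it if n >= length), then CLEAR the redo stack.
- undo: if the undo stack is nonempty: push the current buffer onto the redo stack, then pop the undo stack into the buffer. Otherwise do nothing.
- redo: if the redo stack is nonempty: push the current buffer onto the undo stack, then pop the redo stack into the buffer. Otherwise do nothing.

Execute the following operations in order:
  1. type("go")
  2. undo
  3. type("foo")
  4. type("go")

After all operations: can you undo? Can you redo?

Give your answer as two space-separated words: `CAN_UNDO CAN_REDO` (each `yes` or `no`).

After op 1 (type): buf='go' undo_depth=1 redo_depth=0
After op 2 (undo): buf='(empty)' undo_depth=0 redo_depth=1
After op 3 (type): buf='foo' undo_depth=1 redo_depth=0
After op 4 (type): buf='foogo' undo_depth=2 redo_depth=0

Answer: yes no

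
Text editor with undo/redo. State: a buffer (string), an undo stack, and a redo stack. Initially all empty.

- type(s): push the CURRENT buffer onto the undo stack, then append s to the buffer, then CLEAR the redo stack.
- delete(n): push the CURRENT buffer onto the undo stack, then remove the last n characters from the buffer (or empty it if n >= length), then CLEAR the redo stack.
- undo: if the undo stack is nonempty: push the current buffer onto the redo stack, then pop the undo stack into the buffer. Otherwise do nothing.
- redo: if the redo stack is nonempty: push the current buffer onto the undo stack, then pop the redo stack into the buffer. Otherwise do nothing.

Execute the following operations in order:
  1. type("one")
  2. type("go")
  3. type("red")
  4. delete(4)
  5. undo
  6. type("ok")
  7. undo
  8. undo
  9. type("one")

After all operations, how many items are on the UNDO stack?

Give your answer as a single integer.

Answer: 3

Derivation:
After op 1 (type): buf='one' undo_depth=1 redo_depth=0
After op 2 (type): buf='onego' undo_depth=2 redo_depth=0
After op 3 (type): buf='onegored' undo_depth=3 redo_depth=0
After op 4 (delete): buf='oneg' undo_depth=4 redo_depth=0
After op 5 (undo): buf='onegored' undo_depth=3 redo_depth=1
After op 6 (type): buf='onegoredok' undo_depth=4 redo_depth=0
After op 7 (undo): buf='onegored' undo_depth=3 redo_depth=1
After op 8 (undo): buf='onego' undo_depth=2 redo_depth=2
After op 9 (type): buf='onegoone' undo_depth=3 redo_depth=0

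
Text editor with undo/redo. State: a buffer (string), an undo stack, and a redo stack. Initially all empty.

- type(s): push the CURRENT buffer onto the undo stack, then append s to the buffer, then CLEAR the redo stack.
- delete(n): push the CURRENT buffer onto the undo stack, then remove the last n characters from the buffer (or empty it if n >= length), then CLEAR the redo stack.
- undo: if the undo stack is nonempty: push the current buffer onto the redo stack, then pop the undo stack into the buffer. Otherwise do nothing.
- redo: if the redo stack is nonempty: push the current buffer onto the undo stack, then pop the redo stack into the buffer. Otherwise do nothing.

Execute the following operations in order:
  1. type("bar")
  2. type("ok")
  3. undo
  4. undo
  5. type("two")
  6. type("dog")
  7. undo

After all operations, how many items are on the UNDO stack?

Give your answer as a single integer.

Answer: 1

Derivation:
After op 1 (type): buf='bar' undo_depth=1 redo_depth=0
After op 2 (type): buf='barok' undo_depth=2 redo_depth=0
After op 3 (undo): buf='bar' undo_depth=1 redo_depth=1
After op 4 (undo): buf='(empty)' undo_depth=0 redo_depth=2
After op 5 (type): buf='two' undo_depth=1 redo_depth=0
After op 6 (type): buf='twodog' undo_depth=2 redo_depth=0
After op 7 (undo): buf='two' undo_depth=1 redo_depth=1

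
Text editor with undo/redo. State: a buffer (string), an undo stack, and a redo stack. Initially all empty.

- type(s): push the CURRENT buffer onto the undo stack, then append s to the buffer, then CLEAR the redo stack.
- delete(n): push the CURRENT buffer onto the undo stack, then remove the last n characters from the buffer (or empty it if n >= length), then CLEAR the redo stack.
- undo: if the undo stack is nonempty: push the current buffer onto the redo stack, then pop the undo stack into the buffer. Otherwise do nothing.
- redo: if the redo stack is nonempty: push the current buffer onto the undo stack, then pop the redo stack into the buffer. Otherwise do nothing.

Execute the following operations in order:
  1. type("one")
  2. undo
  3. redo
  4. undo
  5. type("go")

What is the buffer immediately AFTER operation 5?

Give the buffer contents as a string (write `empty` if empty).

Answer: go

Derivation:
After op 1 (type): buf='one' undo_depth=1 redo_depth=0
After op 2 (undo): buf='(empty)' undo_depth=0 redo_depth=1
After op 3 (redo): buf='one' undo_depth=1 redo_depth=0
After op 4 (undo): buf='(empty)' undo_depth=0 redo_depth=1
After op 5 (type): buf='go' undo_depth=1 redo_depth=0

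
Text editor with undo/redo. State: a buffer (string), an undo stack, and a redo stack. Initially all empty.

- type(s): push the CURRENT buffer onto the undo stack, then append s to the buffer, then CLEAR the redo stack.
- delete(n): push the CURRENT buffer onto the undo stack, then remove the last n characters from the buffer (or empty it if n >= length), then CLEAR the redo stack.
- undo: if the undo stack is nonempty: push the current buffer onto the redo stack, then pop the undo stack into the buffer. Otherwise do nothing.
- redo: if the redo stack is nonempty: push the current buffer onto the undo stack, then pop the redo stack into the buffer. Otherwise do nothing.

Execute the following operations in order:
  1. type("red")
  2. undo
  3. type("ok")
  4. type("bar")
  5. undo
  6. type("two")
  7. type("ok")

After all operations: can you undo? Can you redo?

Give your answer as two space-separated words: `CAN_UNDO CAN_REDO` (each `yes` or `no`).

After op 1 (type): buf='red' undo_depth=1 redo_depth=0
After op 2 (undo): buf='(empty)' undo_depth=0 redo_depth=1
After op 3 (type): buf='ok' undo_depth=1 redo_depth=0
After op 4 (type): buf='okbar' undo_depth=2 redo_depth=0
After op 5 (undo): buf='ok' undo_depth=1 redo_depth=1
After op 6 (type): buf='oktwo' undo_depth=2 redo_depth=0
After op 7 (type): buf='oktwook' undo_depth=3 redo_depth=0

Answer: yes no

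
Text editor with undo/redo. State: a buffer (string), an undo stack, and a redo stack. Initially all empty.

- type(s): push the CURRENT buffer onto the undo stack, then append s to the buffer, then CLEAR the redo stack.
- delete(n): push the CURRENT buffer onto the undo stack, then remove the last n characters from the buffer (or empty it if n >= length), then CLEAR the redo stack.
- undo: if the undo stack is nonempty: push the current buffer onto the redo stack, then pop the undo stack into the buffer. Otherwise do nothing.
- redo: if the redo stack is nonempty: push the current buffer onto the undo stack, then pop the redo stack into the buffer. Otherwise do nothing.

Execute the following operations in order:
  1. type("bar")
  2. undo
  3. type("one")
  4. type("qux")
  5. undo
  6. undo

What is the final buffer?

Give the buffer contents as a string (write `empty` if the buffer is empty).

After op 1 (type): buf='bar' undo_depth=1 redo_depth=0
After op 2 (undo): buf='(empty)' undo_depth=0 redo_depth=1
After op 3 (type): buf='one' undo_depth=1 redo_depth=0
After op 4 (type): buf='onequx' undo_depth=2 redo_depth=0
After op 5 (undo): buf='one' undo_depth=1 redo_depth=1
After op 6 (undo): buf='(empty)' undo_depth=0 redo_depth=2

Answer: empty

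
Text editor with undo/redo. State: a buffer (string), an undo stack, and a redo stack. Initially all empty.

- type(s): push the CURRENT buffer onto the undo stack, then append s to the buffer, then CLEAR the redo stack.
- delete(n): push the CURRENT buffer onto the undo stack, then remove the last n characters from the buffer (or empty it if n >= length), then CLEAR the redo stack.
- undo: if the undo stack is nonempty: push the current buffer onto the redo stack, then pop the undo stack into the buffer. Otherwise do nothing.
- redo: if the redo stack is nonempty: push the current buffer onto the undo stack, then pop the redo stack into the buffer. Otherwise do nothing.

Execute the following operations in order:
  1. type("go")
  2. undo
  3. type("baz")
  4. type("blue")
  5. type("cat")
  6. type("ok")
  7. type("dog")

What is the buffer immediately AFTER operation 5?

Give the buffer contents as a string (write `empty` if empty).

After op 1 (type): buf='go' undo_depth=1 redo_depth=0
After op 2 (undo): buf='(empty)' undo_depth=0 redo_depth=1
After op 3 (type): buf='baz' undo_depth=1 redo_depth=0
After op 4 (type): buf='bazblue' undo_depth=2 redo_depth=0
After op 5 (type): buf='bazbluecat' undo_depth=3 redo_depth=0

Answer: bazbluecat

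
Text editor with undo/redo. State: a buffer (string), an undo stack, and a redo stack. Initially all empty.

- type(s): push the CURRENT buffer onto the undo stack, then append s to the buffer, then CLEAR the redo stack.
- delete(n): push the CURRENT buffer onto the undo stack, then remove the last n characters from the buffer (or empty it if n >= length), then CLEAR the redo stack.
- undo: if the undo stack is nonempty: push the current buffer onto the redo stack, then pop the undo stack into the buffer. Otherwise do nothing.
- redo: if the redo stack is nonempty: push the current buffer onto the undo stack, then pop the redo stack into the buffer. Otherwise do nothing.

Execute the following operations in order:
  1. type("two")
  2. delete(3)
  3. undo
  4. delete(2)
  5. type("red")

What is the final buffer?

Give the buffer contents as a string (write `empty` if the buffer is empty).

Answer: tred

Derivation:
After op 1 (type): buf='two' undo_depth=1 redo_depth=0
After op 2 (delete): buf='(empty)' undo_depth=2 redo_depth=0
After op 3 (undo): buf='two' undo_depth=1 redo_depth=1
After op 4 (delete): buf='t' undo_depth=2 redo_depth=0
After op 5 (type): buf='tred' undo_depth=3 redo_depth=0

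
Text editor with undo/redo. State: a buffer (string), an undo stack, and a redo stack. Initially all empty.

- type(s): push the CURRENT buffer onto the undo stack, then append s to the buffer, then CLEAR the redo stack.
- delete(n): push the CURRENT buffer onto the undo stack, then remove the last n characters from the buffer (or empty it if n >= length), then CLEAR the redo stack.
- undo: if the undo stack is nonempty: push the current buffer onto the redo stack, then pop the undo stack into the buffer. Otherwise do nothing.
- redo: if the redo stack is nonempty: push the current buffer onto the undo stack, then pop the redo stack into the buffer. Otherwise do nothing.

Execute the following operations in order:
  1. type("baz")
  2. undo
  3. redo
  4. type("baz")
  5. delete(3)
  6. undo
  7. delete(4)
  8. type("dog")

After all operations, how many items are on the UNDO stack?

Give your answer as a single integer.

After op 1 (type): buf='baz' undo_depth=1 redo_depth=0
After op 2 (undo): buf='(empty)' undo_depth=0 redo_depth=1
After op 3 (redo): buf='baz' undo_depth=1 redo_depth=0
After op 4 (type): buf='bazbaz' undo_depth=2 redo_depth=0
After op 5 (delete): buf='baz' undo_depth=3 redo_depth=0
After op 6 (undo): buf='bazbaz' undo_depth=2 redo_depth=1
After op 7 (delete): buf='ba' undo_depth=3 redo_depth=0
After op 8 (type): buf='badog' undo_depth=4 redo_depth=0

Answer: 4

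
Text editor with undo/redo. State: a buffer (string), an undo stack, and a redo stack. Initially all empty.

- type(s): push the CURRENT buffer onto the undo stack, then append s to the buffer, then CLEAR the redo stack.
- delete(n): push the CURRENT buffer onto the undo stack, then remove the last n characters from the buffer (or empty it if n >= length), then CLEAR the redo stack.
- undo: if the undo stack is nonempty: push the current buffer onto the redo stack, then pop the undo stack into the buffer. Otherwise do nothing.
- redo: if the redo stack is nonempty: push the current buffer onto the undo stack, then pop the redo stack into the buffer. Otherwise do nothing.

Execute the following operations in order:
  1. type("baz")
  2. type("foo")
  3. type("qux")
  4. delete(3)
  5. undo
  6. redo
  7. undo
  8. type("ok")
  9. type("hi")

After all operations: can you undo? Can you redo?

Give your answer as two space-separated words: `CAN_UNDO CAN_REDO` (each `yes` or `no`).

Answer: yes no

Derivation:
After op 1 (type): buf='baz' undo_depth=1 redo_depth=0
After op 2 (type): buf='bazfoo' undo_depth=2 redo_depth=0
After op 3 (type): buf='bazfooqux' undo_depth=3 redo_depth=0
After op 4 (delete): buf='bazfoo' undo_depth=4 redo_depth=0
After op 5 (undo): buf='bazfooqux' undo_depth=3 redo_depth=1
After op 6 (redo): buf='bazfoo' undo_depth=4 redo_depth=0
After op 7 (undo): buf='bazfooqux' undo_depth=3 redo_depth=1
After op 8 (type): buf='bazfooquxok' undo_depth=4 redo_depth=0
After op 9 (type): buf='bazfooquxokhi' undo_depth=5 redo_depth=0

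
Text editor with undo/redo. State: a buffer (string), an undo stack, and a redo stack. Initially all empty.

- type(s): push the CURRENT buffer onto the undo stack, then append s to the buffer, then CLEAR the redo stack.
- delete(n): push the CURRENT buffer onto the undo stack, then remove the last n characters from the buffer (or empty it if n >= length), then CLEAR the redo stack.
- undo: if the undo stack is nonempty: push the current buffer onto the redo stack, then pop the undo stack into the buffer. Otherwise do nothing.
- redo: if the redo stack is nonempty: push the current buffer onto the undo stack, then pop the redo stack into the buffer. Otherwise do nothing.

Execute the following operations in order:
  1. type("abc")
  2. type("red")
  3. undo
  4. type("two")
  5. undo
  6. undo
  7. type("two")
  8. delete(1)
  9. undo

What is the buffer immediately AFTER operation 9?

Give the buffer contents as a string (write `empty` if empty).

After op 1 (type): buf='abc' undo_depth=1 redo_depth=0
After op 2 (type): buf='abcred' undo_depth=2 redo_depth=0
After op 3 (undo): buf='abc' undo_depth=1 redo_depth=1
After op 4 (type): buf='abctwo' undo_depth=2 redo_depth=0
After op 5 (undo): buf='abc' undo_depth=1 redo_depth=1
After op 6 (undo): buf='(empty)' undo_depth=0 redo_depth=2
After op 7 (type): buf='two' undo_depth=1 redo_depth=0
After op 8 (delete): buf='tw' undo_depth=2 redo_depth=0
After op 9 (undo): buf='two' undo_depth=1 redo_depth=1

Answer: two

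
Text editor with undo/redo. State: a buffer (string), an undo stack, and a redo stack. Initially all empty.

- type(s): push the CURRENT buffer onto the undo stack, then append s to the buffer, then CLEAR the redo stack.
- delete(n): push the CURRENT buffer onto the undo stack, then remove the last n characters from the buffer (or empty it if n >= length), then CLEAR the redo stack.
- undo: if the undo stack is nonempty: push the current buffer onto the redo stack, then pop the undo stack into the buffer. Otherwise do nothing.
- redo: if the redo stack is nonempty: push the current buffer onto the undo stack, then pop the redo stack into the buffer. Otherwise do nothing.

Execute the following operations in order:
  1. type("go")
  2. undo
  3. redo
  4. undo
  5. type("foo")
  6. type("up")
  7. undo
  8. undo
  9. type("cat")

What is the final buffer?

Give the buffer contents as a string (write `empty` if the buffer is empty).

Answer: cat

Derivation:
After op 1 (type): buf='go' undo_depth=1 redo_depth=0
After op 2 (undo): buf='(empty)' undo_depth=0 redo_depth=1
After op 3 (redo): buf='go' undo_depth=1 redo_depth=0
After op 4 (undo): buf='(empty)' undo_depth=0 redo_depth=1
After op 5 (type): buf='foo' undo_depth=1 redo_depth=0
After op 6 (type): buf='fooup' undo_depth=2 redo_depth=0
After op 7 (undo): buf='foo' undo_depth=1 redo_depth=1
After op 8 (undo): buf='(empty)' undo_depth=0 redo_depth=2
After op 9 (type): buf='cat' undo_depth=1 redo_depth=0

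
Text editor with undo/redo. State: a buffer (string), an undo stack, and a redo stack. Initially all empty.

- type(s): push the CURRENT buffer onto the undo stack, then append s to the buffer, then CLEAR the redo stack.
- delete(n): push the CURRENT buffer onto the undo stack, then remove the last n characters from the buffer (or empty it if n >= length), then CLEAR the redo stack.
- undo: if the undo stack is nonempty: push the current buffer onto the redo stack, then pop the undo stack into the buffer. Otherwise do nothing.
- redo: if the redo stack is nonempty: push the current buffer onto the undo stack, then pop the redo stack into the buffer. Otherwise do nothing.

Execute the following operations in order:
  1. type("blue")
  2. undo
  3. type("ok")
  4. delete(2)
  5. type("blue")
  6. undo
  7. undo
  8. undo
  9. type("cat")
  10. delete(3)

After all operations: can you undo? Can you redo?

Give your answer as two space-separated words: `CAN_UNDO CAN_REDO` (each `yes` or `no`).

After op 1 (type): buf='blue' undo_depth=1 redo_depth=0
After op 2 (undo): buf='(empty)' undo_depth=0 redo_depth=1
After op 3 (type): buf='ok' undo_depth=1 redo_depth=0
After op 4 (delete): buf='(empty)' undo_depth=2 redo_depth=0
After op 5 (type): buf='blue' undo_depth=3 redo_depth=0
After op 6 (undo): buf='(empty)' undo_depth=2 redo_depth=1
After op 7 (undo): buf='ok' undo_depth=1 redo_depth=2
After op 8 (undo): buf='(empty)' undo_depth=0 redo_depth=3
After op 9 (type): buf='cat' undo_depth=1 redo_depth=0
After op 10 (delete): buf='(empty)' undo_depth=2 redo_depth=0

Answer: yes no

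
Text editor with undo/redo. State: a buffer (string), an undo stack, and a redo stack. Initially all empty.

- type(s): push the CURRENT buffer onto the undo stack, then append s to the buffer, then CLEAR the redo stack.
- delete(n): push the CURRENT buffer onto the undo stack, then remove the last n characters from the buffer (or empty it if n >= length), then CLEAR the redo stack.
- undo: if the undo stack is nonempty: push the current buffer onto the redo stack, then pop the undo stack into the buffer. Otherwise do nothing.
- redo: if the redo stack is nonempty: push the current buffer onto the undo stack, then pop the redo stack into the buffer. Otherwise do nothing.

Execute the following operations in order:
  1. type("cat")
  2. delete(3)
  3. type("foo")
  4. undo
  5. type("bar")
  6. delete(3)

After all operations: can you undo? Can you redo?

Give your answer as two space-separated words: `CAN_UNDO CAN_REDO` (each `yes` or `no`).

Answer: yes no

Derivation:
After op 1 (type): buf='cat' undo_depth=1 redo_depth=0
After op 2 (delete): buf='(empty)' undo_depth=2 redo_depth=0
After op 3 (type): buf='foo' undo_depth=3 redo_depth=0
After op 4 (undo): buf='(empty)' undo_depth=2 redo_depth=1
After op 5 (type): buf='bar' undo_depth=3 redo_depth=0
After op 6 (delete): buf='(empty)' undo_depth=4 redo_depth=0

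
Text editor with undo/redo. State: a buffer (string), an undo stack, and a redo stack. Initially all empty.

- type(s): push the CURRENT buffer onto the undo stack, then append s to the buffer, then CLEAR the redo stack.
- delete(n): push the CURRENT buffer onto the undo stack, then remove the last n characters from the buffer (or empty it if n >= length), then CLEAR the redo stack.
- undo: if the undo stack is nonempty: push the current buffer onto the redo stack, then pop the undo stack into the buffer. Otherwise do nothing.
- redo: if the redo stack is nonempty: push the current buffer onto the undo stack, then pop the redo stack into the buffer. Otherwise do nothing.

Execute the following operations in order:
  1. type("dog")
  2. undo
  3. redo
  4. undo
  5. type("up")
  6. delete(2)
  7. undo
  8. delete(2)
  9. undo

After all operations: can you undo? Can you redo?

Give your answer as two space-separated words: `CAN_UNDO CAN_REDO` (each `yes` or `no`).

Answer: yes yes

Derivation:
After op 1 (type): buf='dog' undo_depth=1 redo_depth=0
After op 2 (undo): buf='(empty)' undo_depth=0 redo_depth=1
After op 3 (redo): buf='dog' undo_depth=1 redo_depth=0
After op 4 (undo): buf='(empty)' undo_depth=0 redo_depth=1
After op 5 (type): buf='up' undo_depth=1 redo_depth=0
After op 6 (delete): buf='(empty)' undo_depth=2 redo_depth=0
After op 7 (undo): buf='up' undo_depth=1 redo_depth=1
After op 8 (delete): buf='(empty)' undo_depth=2 redo_depth=0
After op 9 (undo): buf='up' undo_depth=1 redo_depth=1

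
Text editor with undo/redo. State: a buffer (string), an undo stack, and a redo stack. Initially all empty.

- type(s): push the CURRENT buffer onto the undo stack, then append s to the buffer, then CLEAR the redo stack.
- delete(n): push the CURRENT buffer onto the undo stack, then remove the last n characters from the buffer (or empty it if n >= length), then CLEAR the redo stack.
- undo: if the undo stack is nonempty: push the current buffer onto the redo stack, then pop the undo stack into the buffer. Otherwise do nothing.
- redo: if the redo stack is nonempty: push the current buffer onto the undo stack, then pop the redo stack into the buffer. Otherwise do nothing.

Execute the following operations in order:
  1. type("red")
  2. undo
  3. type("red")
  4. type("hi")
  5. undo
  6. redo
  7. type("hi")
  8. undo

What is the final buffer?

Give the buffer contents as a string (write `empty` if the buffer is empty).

After op 1 (type): buf='red' undo_depth=1 redo_depth=0
After op 2 (undo): buf='(empty)' undo_depth=0 redo_depth=1
After op 3 (type): buf='red' undo_depth=1 redo_depth=0
After op 4 (type): buf='redhi' undo_depth=2 redo_depth=0
After op 5 (undo): buf='red' undo_depth=1 redo_depth=1
After op 6 (redo): buf='redhi' undo_depth=2 redo_depth=0
After op 7 (type): buf='redhihi' undo_depth=3 redo_depth=0
After op 8 (undo): buf='redhi' undo_depth=2 redo_depth=1

Answer: redhi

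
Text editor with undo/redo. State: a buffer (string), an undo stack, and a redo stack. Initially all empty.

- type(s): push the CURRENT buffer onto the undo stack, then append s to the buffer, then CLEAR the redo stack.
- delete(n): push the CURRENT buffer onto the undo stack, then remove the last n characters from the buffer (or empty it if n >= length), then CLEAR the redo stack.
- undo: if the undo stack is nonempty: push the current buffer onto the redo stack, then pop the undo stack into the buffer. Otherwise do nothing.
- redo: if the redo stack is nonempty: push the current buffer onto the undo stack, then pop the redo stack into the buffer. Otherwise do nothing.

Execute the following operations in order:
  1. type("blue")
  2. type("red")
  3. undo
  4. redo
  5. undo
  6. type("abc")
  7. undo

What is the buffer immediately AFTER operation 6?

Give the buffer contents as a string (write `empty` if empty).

Answer: blueabc

Derivation:
After op 1 (type): buf='blue' undo_depth=1 redo_depth=0
After op 2 (type): buf='bluered' undo_depth=2 redo_depth=0
After op 3 (undo): buf='blue' undo_depth=1 redo_depth=1
After op 4 (redo): buf='bluered' undo_depth=2 redo_depth=0
After op 5 (undo): buf='blue' undo_depth=1 redo_depth=1
After op 6 (type): buf='blueabc' undo_depth=2 redo_depth=0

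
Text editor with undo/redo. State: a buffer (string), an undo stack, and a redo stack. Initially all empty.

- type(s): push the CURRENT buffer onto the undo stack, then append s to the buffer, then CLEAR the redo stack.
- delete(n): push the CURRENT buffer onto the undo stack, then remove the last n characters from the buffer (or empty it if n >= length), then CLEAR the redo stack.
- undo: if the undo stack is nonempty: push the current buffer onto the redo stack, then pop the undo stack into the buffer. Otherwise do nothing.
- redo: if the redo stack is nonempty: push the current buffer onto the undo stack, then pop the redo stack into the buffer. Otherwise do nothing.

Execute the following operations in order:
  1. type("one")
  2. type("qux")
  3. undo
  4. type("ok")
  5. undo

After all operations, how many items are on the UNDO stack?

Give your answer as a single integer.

Answer: 1

Derivation:
After op 1 (type): buf='one' undo_depth=1 redo_depth=0
After op 2 (type): buf='onequx' undo_depth=2 redo_depth=0
After op 3 (undo): buf='one' undo_depth=1 redo_depth=1
After op 4 (type): buf='oneok' undo_depth=2 redo_depth=0
After op 5 (undo): buf='one' undo_depth=1 redo_depth=1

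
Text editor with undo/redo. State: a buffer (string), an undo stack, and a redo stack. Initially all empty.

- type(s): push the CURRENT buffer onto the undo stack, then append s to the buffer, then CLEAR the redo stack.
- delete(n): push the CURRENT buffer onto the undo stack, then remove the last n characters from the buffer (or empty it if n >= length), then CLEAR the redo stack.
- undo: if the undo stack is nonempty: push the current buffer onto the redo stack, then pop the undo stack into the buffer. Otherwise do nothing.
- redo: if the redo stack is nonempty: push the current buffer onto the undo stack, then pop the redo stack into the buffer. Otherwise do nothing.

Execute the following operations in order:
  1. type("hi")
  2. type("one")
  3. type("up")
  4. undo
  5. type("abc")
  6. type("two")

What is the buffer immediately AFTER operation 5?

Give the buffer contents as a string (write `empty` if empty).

Answer: hioneabc

Derivation:
After op 1 (type): buf='hi' undo_depth=1 redo_depth=0
After op 2 (type): buf='hione' undo_depth=2 redo_depth=0
After op 3 (type): buf='hioneup' undo_depth=3 redo_depth=0
After op 4 (undo): buf='hione' undo_depth=2 redo_depth=1
After op 5 (type): buf='hioneabc' undo_depth=3 redo_depth=0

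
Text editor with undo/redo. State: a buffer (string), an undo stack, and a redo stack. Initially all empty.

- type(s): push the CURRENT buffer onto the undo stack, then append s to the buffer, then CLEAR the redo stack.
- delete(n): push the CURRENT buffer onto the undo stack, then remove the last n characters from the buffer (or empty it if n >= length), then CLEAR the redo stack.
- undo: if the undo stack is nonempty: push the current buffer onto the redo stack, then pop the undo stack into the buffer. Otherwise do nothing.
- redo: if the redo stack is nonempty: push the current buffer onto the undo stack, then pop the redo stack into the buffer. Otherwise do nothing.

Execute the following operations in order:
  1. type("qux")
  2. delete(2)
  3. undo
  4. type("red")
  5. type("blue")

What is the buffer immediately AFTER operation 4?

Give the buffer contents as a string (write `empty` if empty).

Answer: quxred

Derivation:
After op 1 (type): buf='qux' undo_depth=1 redo_depth=0
After op 2 (delete): buf='q' undo_depth=2 redo_depth=0
After op 3 (undo): buf='qux' undo_depth=1 redo_depth=1
After op 4 (type): buf='quxred' undo_depth=2 redo_depth=0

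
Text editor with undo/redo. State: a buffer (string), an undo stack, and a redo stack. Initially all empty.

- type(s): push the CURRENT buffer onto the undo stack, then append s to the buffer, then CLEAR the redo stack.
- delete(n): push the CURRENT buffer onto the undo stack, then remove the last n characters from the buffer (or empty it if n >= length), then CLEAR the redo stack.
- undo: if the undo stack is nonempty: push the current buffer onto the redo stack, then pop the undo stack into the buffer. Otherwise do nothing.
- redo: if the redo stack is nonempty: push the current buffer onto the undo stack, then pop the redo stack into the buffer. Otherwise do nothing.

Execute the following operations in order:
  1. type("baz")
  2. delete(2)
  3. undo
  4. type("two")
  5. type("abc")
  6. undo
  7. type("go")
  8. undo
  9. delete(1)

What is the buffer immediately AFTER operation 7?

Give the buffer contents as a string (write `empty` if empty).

Answer: baztwogo

Derivation:
After op 1 (type): buf='baz' undo_depth=1 redo_depth=0
After op 2 (delete): buf='b' undo_depth=2 redo_depth=0
After op 3 (undo): buf='baz' undo_depth=1 redo_depth=1
After op 4 (type): buf='baztwo' undo_depth=2 redo_depth=0
After op 5 (type): buf='baztwoabc' undo_depth=3 redo_depth=0
After op 6 (undo): buf='baztwo' undo_depth=2 redo_depth=1
After op 7 (type): buf='baztwogo' undo_depth=3 redo_depth=0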